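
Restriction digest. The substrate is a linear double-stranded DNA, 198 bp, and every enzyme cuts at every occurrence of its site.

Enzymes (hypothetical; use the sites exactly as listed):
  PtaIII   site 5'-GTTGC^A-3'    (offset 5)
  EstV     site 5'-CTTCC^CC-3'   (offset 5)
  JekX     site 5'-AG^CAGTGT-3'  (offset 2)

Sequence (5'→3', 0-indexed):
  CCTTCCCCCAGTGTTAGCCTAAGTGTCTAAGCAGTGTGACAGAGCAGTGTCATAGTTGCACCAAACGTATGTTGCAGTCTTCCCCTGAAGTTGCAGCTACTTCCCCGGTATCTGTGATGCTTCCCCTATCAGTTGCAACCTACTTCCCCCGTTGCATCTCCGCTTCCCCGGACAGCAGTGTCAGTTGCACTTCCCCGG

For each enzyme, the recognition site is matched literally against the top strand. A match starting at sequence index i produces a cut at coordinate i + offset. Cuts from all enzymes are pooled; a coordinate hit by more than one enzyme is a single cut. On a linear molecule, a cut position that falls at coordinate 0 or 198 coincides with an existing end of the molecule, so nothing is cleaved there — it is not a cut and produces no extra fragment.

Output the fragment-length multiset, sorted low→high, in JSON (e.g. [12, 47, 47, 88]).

[4,6,6,8,8,8,10,11,11,12,12,13,13,15,16,20,25]

Per-enzyme occurrences:
  PtaIII (GTTGCA, off=5): starts [54, 70, 89, 131, 150, 183] → cuts [59, 75, 94, 136, 155, 188]
  EstV (CTTCCCC, off=5): starts [1, 78, 99, 119, 142, 162, 189] → cuts [6, 83, 104, 124, 147, 167, 194]
  JekX (AGCAGTGT, off=2): starts [29, 42, 173] → cuts [31, 44, 175]

All cut coordinates (distinct, sorted): [6, 31, 44, 59, 75, 83, 94, 104, 124, 136, 147, 155, 167, 175, 188, 194]

Fragment lengths:
  [0,6): 6 bp
  [6,31): 25 bp
  [31,44): 13 bp
  [44,59): 15 bp
  [59,75): 16 bp
  [75,83): 8 bp
  [83,94): 11 bp
  [94,104): 10 bp
  [104,124): 20 bp
  [124,136): 12 bp
  [136,147): 11 bp
  [147,155): 8 bp
  [155,167): 12 bp
  [167,175): 8 bp
  [175,188): 13 bp
  [188,194): 6 bp
  [194,198): 4 bp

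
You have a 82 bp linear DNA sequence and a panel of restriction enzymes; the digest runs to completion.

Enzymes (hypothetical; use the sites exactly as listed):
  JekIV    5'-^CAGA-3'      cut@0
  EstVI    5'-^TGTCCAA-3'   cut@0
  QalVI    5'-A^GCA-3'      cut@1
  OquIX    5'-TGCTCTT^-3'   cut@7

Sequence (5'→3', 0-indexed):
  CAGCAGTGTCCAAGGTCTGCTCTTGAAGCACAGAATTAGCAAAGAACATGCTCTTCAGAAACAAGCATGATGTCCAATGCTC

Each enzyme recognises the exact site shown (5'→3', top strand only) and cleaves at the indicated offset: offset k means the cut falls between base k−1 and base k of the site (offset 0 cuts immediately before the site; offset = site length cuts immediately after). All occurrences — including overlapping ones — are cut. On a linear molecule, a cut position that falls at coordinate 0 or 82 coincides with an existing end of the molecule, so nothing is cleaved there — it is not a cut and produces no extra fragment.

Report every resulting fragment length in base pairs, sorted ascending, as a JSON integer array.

Site scan:
  JekIV CAGA/0: at [30, 55] ⇒ [30, 55]
  EstVI TGTCCAA/0: at [6, 70] ⇒ [6, 70]
  QalVI AGCA/1: at [1, 26, 37, 63] ⇒ [2, 27, 38, 64]
  OquIX TGCTCTT/7: at [17, 48] ⇒ [24, 55]

Pooled cuts: [2, 6, 24, 27, 30, 38, 55, 64, 70]

Fragment lengths:
  [0,2): 2 bp
  [2,6): 4 bp
  [6,24): 18 bp
  [24,27): 3 bp
  [27,30): 3 bp
  [30,38): 8 bp
  [38,55): 17 bp
  [55,64): 9 bp
  [64,70): 6 bp
  [70,82): 12 bp

[2,3,3,4,6,8,9,12,17,18]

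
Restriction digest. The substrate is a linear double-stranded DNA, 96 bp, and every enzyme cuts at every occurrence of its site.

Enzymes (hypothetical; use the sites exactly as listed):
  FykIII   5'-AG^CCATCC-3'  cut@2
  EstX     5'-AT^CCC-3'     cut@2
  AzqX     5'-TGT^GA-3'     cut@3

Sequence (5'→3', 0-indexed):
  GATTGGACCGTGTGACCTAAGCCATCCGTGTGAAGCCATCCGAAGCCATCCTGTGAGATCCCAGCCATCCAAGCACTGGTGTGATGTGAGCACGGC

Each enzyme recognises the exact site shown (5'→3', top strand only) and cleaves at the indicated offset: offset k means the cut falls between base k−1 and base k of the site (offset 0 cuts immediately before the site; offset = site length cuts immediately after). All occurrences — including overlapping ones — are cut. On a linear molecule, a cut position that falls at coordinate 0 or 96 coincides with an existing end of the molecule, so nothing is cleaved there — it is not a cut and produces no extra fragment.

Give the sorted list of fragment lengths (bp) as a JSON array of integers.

Site scan:
  FykIII (AGCCATCC, off=2): starts [19, 33, 43, 62] → cuts [21, 35, 45, 64]
  EstX (ATCCC, off=2): starts [57] → cuts [59]
  AzqX (TGTGA, off=3): starts [10, 28, 51, 79, 84] → cuts [13, 31, 54, 82, 87]

Pooled cuts: [13, 21, 31, 35, 45, 54, 59, 64, 82, 87]

Fragment lengths:
  [0,13): 13 bp
  [13,21): 8 bp
  [21,31): 10 bp
  [31,35): 4 bp
  [35,45): 10 bp
  [45,54): 9 bp
  [54,59): 5 bp
  [59,64): 5 bp
  [64,82): 18 bp
  [82,87): 5 bp
  [87,96): 9 bp

[4,5,5,5,8,9,9,10,10,13,18]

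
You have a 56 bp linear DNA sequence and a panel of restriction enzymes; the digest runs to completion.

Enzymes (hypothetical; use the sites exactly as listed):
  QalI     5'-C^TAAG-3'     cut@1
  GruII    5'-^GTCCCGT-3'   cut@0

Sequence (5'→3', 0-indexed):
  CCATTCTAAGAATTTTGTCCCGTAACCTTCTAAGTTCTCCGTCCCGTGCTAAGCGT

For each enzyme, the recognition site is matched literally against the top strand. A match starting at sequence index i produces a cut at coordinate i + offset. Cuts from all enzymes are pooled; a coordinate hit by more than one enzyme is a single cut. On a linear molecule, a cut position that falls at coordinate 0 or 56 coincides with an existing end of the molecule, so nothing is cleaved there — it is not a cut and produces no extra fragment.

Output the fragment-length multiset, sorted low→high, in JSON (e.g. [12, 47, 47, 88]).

[6,7,9,10,10,14]

Per-enzyme occurrences:
  QalI (CTAAG, off=1): starts [5, 29, 48] → cuts [6, 30, 49]
  GruII (GTCCCGT, off=0): starts [16, 40] → cuts [16, 40]

Pooled cuts: [6, 16, 30, 40, 49]

Fragments:
  [0,6): 6 bp
  [6,16): 10 bp
  [16,30): 14 bp
  [30,40): 10 bp
  [40,49): 9 bp
  [49,56): 7 bp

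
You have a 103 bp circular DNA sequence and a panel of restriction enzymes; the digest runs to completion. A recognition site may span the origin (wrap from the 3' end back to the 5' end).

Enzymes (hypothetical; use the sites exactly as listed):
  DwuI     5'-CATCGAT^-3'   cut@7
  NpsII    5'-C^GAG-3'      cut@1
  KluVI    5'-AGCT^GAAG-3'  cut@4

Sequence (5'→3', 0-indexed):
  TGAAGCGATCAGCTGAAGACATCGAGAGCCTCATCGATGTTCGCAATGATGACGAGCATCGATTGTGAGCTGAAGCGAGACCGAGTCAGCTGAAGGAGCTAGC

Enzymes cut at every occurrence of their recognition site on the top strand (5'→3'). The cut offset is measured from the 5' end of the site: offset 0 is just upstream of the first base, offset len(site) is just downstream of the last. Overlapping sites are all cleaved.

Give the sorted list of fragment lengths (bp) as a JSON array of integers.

Per-enzyme occurrences:
  DwuI CATCGAT/7: at [31, 56] ⇒ [38, 63]
  NpsII CGAG/1: at [22, 52, 75, 81] ⇒ [23, 53, 76, 82]
  KluVI AGCTGAAG/4: at [10, 67, 87, 100] ⇒ [1, 14, 71, 91]

All cut coordinates (distinct, sorted): [1, 14, 23, 38, 53, 63, 71, 76, 82, 91]

Fragment lengths:
  1→14: 13 bp
  14→23: 9 bp
  23→38: 15 bp
  38→53: 15 bp
  53→63: 10 bp
  63→71: 8 bp
  71→76: 5 bp
  76→82: 6 bp
  82→91: 9 bp
  91→1 (wrap): 103-91+1 = 13 bp

[5,6,8,9,9,10,13,13,15,15]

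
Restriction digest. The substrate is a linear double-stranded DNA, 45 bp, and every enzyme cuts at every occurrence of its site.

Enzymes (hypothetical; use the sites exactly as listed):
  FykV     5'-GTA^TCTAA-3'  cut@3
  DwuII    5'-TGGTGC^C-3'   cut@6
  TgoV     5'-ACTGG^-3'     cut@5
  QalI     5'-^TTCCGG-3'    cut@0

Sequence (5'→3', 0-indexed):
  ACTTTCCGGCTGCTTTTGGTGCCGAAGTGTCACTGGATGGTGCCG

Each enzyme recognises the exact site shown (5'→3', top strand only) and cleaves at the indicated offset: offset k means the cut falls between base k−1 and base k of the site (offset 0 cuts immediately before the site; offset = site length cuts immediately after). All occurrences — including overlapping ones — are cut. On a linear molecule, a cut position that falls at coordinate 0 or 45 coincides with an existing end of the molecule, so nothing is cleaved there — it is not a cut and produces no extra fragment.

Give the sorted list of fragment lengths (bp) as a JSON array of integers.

[2,3,7,14,19]

Scan for sites:
  FykV (GTATCTAA, off=3): no sites
  DwuII TGGTGCC/6: at [16, 37] ⇒ [22, 43]
  TgoV ACTGG/5: at [31] ⇒ [36]
  QalI TTCCGG/0: at [3] ⇒ [3]

Pooled cuts: [3, 22, 36, 43]

Fragment lengths:
  [0,3): 3 bp
  [3,22): 19 bp
  [22,36): 14 bp
  [36,43): 7 bp
  [43,45): 2 bp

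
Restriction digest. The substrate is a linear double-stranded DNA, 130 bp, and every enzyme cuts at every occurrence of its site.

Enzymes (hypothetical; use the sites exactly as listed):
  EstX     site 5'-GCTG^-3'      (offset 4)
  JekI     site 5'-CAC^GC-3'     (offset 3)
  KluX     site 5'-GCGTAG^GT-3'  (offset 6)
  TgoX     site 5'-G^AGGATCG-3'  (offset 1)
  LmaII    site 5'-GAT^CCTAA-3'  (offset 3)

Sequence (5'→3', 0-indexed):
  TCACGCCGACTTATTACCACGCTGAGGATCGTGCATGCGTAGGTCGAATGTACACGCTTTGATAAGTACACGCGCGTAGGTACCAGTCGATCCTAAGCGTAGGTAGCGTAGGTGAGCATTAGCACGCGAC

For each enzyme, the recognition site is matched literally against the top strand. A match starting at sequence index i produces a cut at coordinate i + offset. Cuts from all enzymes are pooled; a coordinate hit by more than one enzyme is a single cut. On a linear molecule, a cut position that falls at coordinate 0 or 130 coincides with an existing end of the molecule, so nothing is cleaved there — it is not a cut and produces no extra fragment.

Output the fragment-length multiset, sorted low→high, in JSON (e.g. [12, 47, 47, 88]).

Scan for sites:
  EstX GCTG/4: at [20] ⇒ [24]
  JekI CACGC/3: at [1, 17, 52, 68, 122] ⇒ [4, 20, 55, 71, 125]
  KluX GCGTAGGT/6: at [36, 73, 96, 105] ⇒ [42, 79, 102, 111]
  TgoX GAGGATCG/1: at [23] ⇒ [24]
  LmaII GATCCTAA/3: at [88] ⇒ [91]

All cut coordinates (distinct, sorted): [4, 20, 24, 42, 55, 71, 79, 91, 102, 111, 125]

Fragments:
  [0,4): 4 bp
  [4,20): 16 bp
  [20,24): 4 bp
  [24,42): 18 bp
  [42,55): 13 bp
  [55,71): 16 bp
  [71,79): 8 bp
  [79,91): 12 bp
  [91,102): 11 bp
  [102,111): 9 bp
  [111,125): 14 bp
  [125,130): 5 bp

[4,4,5,8,9,11,12,13,14,16,16,18]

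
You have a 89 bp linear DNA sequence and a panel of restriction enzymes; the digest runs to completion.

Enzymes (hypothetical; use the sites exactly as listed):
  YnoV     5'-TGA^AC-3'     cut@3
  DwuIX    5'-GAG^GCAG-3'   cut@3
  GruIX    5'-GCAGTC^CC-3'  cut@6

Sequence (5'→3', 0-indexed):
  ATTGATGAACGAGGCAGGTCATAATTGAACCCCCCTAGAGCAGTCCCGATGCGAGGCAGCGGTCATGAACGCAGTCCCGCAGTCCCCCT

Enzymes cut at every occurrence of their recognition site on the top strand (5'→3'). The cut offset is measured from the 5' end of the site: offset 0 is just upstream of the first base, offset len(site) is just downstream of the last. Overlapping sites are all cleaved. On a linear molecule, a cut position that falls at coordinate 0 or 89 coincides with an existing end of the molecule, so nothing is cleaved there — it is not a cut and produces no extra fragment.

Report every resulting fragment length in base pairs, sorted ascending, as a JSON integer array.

Site scan:
  YnoV TGAAC/3: at [5, 25, 65] ⇒ [8, 28, 68]
  DwuIX GAGGCAG/3: at [10, 52] ⇒ [13, 55]
  GruIX GCAGTCCC/6: at [39, 70, 78] ⇒ [45, 76, 84]

Pooled cuts: [8, 13, 28, 45, 55, 68, 76, 84]

Fragments:
  [0,8): 8 bp
  [8,13): 5 bp
  [13,28): 15 bp
  [28,45): 17 bp
  [45,55): 10 bp
  [55,68): 13 bp
  [68,76): 8 bp
  [76,84): 8 bp
  [84,89): 5 bp

[5,5,8,8,8,10,13,15,17]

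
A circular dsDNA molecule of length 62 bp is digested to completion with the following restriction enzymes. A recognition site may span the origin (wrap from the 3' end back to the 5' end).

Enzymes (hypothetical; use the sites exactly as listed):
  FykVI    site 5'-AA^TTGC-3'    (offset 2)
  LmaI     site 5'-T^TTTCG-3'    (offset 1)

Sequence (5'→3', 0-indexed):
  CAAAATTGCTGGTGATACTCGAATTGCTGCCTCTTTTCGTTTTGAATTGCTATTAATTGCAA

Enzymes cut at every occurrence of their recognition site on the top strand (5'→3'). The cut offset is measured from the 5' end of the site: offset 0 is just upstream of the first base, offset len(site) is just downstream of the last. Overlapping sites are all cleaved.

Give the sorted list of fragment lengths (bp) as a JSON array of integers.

Per-enzyme occurrences:
  FykVI AATTGC/2: at [3, 21, 44, 54] ⇒ [5, 23, 46, 56]
  LmaI TTTTCG/1: at [33] ⇒ [34]

Pooled cuts: [5, 23, 34, 46, 56]

Fragments:
  5→23: 18 bp
  23→34: 11 bp
  34→46: 12 bp
  46→56: 10 bp
  56→5 (wrap): 62-56+5 = 11 bp

[10,11,11,12,18]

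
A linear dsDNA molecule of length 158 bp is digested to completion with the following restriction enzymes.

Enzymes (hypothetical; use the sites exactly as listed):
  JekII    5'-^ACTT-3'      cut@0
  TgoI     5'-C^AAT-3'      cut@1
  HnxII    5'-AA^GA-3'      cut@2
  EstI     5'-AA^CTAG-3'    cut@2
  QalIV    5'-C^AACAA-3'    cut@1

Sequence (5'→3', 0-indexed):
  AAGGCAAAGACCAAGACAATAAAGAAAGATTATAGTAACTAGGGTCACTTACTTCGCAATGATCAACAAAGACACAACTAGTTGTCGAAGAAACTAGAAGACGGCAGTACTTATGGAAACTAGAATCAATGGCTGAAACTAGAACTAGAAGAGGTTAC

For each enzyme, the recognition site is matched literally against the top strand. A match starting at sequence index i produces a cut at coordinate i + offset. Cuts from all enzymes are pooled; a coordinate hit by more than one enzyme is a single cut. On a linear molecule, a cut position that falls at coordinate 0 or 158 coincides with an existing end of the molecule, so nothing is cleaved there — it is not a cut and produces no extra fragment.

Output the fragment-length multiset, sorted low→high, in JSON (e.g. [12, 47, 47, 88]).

Scan for sites:
  JekII ACTT/0: at [46, 50, 108] ⇒ [46, 50, 108]
  TgoI CAAT/1: at [16, 56, 126] ⇒ [17, 57, 127]
  HnxII AAGA/2: at [6, 12, 21, 25, 68, 87, 97, 148] ⇒ [8, 14, 23, 27, 70, 89, 99, 150]
  EstI AACTAG/2: at [36, 75, 91, 117, 136, 142] ⇒ [38, 77, 93, 119, 138, 144]
  QalIV CAACAA/1: at [63] ⇒ [64]

All cut coordinates (distinct, sorted): [8, 14, 17, 23, 27, 38, 46, 50, 57, 64, 70, 77, 89, 93, 99, 108, 119, 127, 138, 144, 150]

Fragment lengths:
  [0,8): 8 bp
  [8,14): 6 bp
  [14,17): 3 bp
  [17,23): 6 bp
  [23,27): 4 bp
  [27,38): 11 bp
  [38,46): 8 bp
  [46,50): 4 bp
  [50,57): 7 bp
  [57,64): 7 bp
  [64,70): 6 bp
  [70,77): 7 bp
  [77,89): 12 bp
  [89,93): 4 bp
  [93,99): 6 bp
  [99,108): 9 bp
  [108,119): 11 bp
  [119,127): 8 bp
  [127,138): 11 bp
  [138,144): 6 bp
  [144,150): 6 bp
  [150,158): 8 bp

[3,4,4,4,6,6,6,6,6,6,7,7,7,8,8,8,8,9,11,11,11,12]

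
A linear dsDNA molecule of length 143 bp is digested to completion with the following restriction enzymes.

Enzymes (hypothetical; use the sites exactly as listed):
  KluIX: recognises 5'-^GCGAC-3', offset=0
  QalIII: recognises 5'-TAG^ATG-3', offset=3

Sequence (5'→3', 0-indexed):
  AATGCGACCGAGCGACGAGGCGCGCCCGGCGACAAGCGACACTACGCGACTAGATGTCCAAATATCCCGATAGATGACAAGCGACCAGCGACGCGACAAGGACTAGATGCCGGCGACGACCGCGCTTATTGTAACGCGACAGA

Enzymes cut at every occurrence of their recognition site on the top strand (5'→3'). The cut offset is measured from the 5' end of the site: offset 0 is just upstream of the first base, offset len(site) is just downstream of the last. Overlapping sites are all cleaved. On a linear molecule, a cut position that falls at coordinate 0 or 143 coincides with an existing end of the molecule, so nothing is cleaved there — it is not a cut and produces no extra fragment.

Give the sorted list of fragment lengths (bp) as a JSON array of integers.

Per-enzyme occurrences:
  KluIX (GCGAC, off=0): starts [3, 11, 28, 35, 45, 80, 87, 92, 112, 135] → cuts [3, 11, 28, 35, 45, 80, 87, 92, 112, 135]
  QalIII (TAGATG, off=3): starts [50, 70, 103] → cuts [53, 73, 106]

All cut coordinates (distinct, sorted): [3, 11, 28, 35, 45, 53, 73, 80, 87, 92, 106, 112, 135]

Fragment lengths:
  [0,3): 3 bp
  [3,11): 8 bp
  [11,28): 17 bp
  [28,35): 7 bp
  [35,45): 10 bp
  [45,53): 8 bp
  [53,73): 20 bp
  [73,80): 7 bp
  [80,87): 7 bp
  [87,92): 5 bp
  [92,106): 14 bp
  [106,112): 6 bp
  [112,135): 23 bp
  [135,143): 8 bp

[3,5,6,7,7,7,8,8,8,10,14,17,20,23]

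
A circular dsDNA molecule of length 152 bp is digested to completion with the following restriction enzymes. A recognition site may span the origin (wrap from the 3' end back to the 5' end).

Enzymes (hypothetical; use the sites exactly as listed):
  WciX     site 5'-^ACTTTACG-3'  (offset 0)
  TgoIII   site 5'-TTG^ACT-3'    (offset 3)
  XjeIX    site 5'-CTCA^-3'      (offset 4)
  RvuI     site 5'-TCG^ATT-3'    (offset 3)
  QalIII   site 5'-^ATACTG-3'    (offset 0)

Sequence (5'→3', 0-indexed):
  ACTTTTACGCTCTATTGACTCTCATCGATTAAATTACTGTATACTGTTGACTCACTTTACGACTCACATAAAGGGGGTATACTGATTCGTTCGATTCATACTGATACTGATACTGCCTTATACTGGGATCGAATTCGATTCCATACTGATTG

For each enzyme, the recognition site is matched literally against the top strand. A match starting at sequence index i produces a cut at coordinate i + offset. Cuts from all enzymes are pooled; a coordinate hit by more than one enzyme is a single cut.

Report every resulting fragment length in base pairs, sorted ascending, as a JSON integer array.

[1,3,4,4,5,6,6,7,9,10,10,12,12,13,15,17,18]

Site scan:
  WciX (ACTTTACG, off=0): starts [53] → cuts [53]
  TgoIII (TTGACT, off=3): starts [14, 46, 149] → cuts [0, 17, 49]
  XjeIX (CTCA, off=4): starts [20, 50, 62] → cuts [24, 54, 66]
  RvuI (TCGATT, off=3): starts [24, 90, 134] → cuts [27, 93, 137]
  QalIII (ATACTG, off=0): starts [40, 78, 97, 103, 109, 119, 142] → cuts [40, 78, 97, 103, 109, 119, 142]

All cut coordinates (distinct, sorted): [0, 17, 24, 27, 40, 49, 53, 54, 66, 78, 93, 97, 103, 109, 119, 137, 142]

Fragment lengths:
  0→17: 17 bp
  17→24: 7 bp
  24→27: 3 bp
  27→40: 13 bp
  40→49: 9 bp
  49→53: 4 bp
  53→54: 1 bp
  54→66: 12 bp
  66→78: 12 bp
  78→93: 15 bp
  93→97: 4 bp
  97→103: 6 bp
  103→109: 6 bp
  109→119: 10 bp
  119→137: 18 bp
  137→142: 5 bp
  142→0 (wrap): 152-142+0 = 10 bp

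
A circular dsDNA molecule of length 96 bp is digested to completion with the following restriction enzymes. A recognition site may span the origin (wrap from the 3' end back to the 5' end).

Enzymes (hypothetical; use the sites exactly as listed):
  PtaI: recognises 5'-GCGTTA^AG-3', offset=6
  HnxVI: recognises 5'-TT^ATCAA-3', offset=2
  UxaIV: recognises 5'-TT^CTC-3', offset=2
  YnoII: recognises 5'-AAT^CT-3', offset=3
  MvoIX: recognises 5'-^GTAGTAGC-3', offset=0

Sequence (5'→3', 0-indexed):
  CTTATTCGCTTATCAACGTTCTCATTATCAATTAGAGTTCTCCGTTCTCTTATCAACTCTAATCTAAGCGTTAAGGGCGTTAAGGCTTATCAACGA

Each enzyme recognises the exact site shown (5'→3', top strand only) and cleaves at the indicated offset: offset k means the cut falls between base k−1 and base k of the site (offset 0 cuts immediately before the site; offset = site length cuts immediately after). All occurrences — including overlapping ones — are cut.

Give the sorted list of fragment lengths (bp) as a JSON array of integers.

[5,6,6,7,9,9,10,12,13,19]

Per-enzyme occurrences:
  PtaI GCGTTAAG/6: at [67, 76] ⇒ [73, 82]
  HnxVI TTATCAA/2: at [9, 24, 49, 86] ⇒ [11, 26, 51, 88]
  UxaIV TTCTC/2: at [18, 37, 44] ⇒ [20, 39, 46]
  YnoII AATCT/3: at [60] ⇒ [63]
  MvoIX (GTAGTAGC, off=0): no sites

Pooled cuts: [11, 20, 26, 39, 46, 51, 63, 73, 82, 88]

Fragments:
  11→20: 9 bp
  20→26: 6 bp
  26→39: 13 bp
  39→46: 7 bp
  46→51: 5 bp
  51→63: 12 bp
  63→73: 10 bp
  73→82: 9 bp
  82→88: 6 bp
  88→11 (wrap): 96-88+11 = 19 bp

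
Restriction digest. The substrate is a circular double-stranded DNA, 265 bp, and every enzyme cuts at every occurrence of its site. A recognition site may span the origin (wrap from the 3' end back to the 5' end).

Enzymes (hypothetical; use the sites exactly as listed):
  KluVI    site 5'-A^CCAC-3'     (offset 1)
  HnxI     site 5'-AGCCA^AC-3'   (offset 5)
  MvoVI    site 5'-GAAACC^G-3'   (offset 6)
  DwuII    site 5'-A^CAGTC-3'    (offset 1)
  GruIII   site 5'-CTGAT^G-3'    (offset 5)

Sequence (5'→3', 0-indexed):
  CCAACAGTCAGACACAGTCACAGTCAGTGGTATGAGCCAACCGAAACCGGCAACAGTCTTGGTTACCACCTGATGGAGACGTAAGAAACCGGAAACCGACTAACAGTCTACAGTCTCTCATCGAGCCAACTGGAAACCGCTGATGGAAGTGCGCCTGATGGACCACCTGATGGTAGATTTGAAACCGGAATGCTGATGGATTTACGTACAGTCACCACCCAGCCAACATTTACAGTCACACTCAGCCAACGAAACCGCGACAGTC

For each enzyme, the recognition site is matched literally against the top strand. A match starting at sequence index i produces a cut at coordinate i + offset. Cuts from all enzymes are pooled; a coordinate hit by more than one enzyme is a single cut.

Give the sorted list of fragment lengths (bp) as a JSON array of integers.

Scan for sites:
  KluVI ACCAC/1: at [64, 161, 213] ⇒ [65, 162, 214]
  HnxI AGCCAAC/5: at [34, 123, 220, 243] ⇒ [39, 128, 225, 248]
  MvoVI GAAACCG/6: at [42, 84, 91, 132, 180, 250] ⇒ [48, 90, 97, 138, 186, 256]
  DwuII ACAGTC/1: at [3, 13, 19, 52, 102, 109, 207, 231, 259] ⇒ [4, 14, 20, 53, 103, 110, 208, 232, 260]
  GruIII CTGATG/5: at [69, 139, 154, 166, 192] ⇒ [74, 144, 159, 171, 197]

All cut coordinates (distinct, sorted): [4, 14, 20, 39, 48, 53, 65, 74, 90, 97, 103, 110, 128, 138, 144, 159, 162, 171, 186, 197, 208, 214, 225, 232, 248, 256, 260]

Fragment lengths:
  4→14: 10 bp
  14→20: 6 bp
  20→39: 19 bp
  39→48: 9 bp
  48→53: 5 bp
  53→65: 12 bp
  65→74: 9 bp
  74→90: 16 bp
  90→97: 7 bp
  97→103: 6 bp
  103→110: 7 bp
  110→128: 18 bp
  128→138: 10 bp
  138→144: 6 bp
  144→159: 15 bp
  159→162: 3 bp
  162→171: 9 bp
  171→186: 15 bp
  186→197: 11 bp
  197→208: 11 bp
  208→214: 6 bp
  214→225: 11 bp
  225→232: 7 bp
  232→248: 16 bp
  248→256: 8 bp
  256→260: 4 bp
  260→4 (wrap): 265-260+4 = 9 bp

[3,4,5,6,6,6,6,7,7,7,8,9,9,9,9,10,10,11,11,11,12,15,15,16,16,18,19]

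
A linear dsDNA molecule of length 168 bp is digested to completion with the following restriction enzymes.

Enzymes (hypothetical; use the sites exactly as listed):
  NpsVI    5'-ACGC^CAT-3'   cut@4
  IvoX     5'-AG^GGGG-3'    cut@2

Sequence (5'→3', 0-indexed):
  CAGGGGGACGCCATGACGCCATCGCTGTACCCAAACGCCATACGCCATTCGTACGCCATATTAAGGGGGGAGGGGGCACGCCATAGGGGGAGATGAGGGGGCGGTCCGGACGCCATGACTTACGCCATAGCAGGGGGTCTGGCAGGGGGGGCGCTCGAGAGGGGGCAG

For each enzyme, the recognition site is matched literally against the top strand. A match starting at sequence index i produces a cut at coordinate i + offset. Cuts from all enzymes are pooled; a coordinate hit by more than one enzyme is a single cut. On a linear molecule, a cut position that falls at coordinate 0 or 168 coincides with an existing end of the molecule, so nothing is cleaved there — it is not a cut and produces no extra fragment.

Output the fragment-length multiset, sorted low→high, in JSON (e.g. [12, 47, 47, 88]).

Site scan:
  NpsVI (ACGCCAT, off=4): starts [7, 15, 34, 41, 52, 77, 109, 121] → cuts [11, 19, 38, 45, 56, 81, 113, 125]
  IvoX (AGGGGG, off=2): starts [1, 63, 70, 84, 95, 131, 143, 159] → cuts [3, 65, 72, 86, 97, 133, 145, 161]

Pooled cuts: [3, 11, 19, 38, 45, 56, 65, 72, 81, 86, 97, 113, 125, 133, 145, 161]

Fragments:
  [0,3): 3 bp
  [3,11): 8 bp
  [11,19): 8 bp
  [19,38): 19 bp
  [38,45): 7 bp
  [45,56): 11 bp
  [56,65): 9 bp
  [65,72): 7 bp
  [72,81): 9 bp
  [81,86): 5 bp
  [86,97): 11 bp
  [97,113): 16 bp
  [113,125): 12 bp
  [125,133): 8 bp
  [133,145): 12 bp
  [145,161): 16 bp
  [161,168): 7 bp

[3,5,7,7,7,8,8,8,9,9,11,11,12,12,16,16,19]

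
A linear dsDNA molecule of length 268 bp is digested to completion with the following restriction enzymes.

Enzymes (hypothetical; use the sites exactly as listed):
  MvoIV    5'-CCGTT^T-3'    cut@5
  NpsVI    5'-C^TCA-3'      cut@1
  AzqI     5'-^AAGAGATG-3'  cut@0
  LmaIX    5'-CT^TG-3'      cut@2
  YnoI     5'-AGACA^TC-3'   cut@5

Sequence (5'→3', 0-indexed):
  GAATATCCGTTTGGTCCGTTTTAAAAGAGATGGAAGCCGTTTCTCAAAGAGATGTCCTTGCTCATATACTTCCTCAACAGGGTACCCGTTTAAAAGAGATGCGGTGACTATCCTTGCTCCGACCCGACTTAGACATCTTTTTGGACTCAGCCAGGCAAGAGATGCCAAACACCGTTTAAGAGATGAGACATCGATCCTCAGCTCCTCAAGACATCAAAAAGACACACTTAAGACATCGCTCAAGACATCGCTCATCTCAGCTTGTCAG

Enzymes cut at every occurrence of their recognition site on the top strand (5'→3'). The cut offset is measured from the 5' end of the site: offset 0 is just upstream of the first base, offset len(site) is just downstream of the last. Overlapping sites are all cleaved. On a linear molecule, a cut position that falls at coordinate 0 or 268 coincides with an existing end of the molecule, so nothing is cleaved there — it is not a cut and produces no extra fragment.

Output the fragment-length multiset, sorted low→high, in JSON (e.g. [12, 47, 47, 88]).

[1,2,3,3,3,4,4,4,5,6,6,7,8,8,8,9,10,11,11,12,12,13,17,17,20,21,21,22]

Per-enzyme occurrences:
  MvoIV CCGTTT/5: at [6, 15, 36, 85, 171] ⇒ [11, 20, 41, 90, 176]
  NpsVI CTCA/1: at [42, 60, 72, 145, 196, 204, 238, 250, 255] ⇒ [43, 61, 73, 146, 197, 205, 239, 251, 256]
  AzqI AAGAGATG/0: at [24, 46, 93, 156, 177] ⇒ [24, 46, 93, 156, 177]
  LmaIX CTTG/2: at [56, 112, 260] ⇒ [58, 114, 262]
  YnoI AGACATC/5: at [130, 185, 208, 230, 242] ⇒ [135, 190, 213, 235, 247]

Pooled cuts: [11, 20, 24, 41, 43, 46, 58, 61, 73, 90, 93, 114, 135, 146, 156, 176, 177, 190, 197, 205, 213, 235, 239, 247, 251, 256, 262]

Fragments:
  [0,11): 11 bp
  [11,20): 9 bp
  [20,24): 4 bp
  [24,41): 17 bp
  [41,43): 2 bp
  [43,46): 3 bp
  [46,58): 12 bp
  [58,61): 3 bp
  [61,73): 12 bp
  [73,90): 17 bp
  [90,93): 3 bp
  [93,114): 21 bp
  [114,135): 21 bp
  [135,146): 11 bp
  [146,156): 10 bp
  [156,176): 20 bp
  [176,177): 1 bp
  [177,190): 13 bp
  [190,197): 7 bp
  [197,205): 8 bp
  [205,213): 8 bp
  [213,235): 22 bp
  [235,239): 4 bp
  [239,247): 8 bp
  [247,251): 4 bp
  [251,256): 5 bp
  [256,262): 6 bp
  [262,268): 6 bp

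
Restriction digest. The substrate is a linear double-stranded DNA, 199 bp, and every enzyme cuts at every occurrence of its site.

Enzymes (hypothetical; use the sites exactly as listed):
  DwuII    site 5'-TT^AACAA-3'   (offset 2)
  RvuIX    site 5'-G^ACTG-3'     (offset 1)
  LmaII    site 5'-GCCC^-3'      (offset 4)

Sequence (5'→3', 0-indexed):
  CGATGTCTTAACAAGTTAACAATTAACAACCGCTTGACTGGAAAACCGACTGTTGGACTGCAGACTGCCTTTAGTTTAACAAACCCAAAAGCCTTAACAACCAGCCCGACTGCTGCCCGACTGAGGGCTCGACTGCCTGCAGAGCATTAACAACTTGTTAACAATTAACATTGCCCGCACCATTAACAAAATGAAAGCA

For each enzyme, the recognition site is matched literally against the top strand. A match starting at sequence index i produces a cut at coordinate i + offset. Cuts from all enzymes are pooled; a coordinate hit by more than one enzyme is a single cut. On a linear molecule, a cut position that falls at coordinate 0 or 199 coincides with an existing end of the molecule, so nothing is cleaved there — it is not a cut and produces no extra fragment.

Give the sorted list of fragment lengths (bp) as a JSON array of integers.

Site scan:
  DwuII (TTAACAA, off=2): starts [7, 15, 22, 75, 93, 146, 157, 182] → cuts [9, 17, 24, 77, 95, 148, 159, 184]
  RvuIX (GACTG, off=1): starts [35, 47, 55, 62, 107, 118, 130] → cuts [36, 48, 56, 63, 108, 119, 131]
  LmaII (GCCC, off=4): starts [103, 114, 172] → cuts [107, 118, 176]

Pooled cuts: [9, 17, 24, 36, 48, 56, 63, 77, 95, 107, 108, 118, 119, 131, 148, 159, 176, 184]

Fragment lengths:
  [0,9): 9 bp
  [9,17): 8 bp
  [17,24): 7 bp
  [24,36): 12 bp
  [36,48): 12 bp
  [48,56): 8 bp
  [56,63): 7 bp
  [63,77): 14 bp
  [77,95): 18 bp
  [95,107): 12 bp
  [107,108): 1 bp
  [108,118): 10 bp
  [118,119): 1 bp
  [119,131): 12 bp
  [131,148): 17 bp
  [148,159): 11 bp
  [159,176): 17 bp
  [176,184): 8 bp
  [184,199): 15 bp

[1,1,7,7,8,8,8,9,10,11,12,12,12,12,14,15,17,17,18]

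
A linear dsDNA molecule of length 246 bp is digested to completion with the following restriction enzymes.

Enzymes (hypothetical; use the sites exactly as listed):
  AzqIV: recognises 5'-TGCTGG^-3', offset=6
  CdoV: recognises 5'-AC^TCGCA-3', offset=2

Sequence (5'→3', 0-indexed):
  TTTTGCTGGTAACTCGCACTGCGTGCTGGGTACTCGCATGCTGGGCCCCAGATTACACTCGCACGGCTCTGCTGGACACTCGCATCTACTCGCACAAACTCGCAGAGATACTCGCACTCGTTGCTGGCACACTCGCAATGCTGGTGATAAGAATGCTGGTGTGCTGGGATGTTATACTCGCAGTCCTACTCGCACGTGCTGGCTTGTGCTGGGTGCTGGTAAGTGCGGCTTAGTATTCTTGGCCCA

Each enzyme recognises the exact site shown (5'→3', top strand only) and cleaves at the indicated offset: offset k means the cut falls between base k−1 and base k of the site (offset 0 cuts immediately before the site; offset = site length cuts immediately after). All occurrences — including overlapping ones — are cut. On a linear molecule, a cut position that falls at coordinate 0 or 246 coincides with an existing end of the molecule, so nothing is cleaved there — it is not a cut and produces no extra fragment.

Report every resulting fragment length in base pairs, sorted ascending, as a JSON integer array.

[4,4,4,5,7,8,9,10,10,10,10,11,12,12,12,13,14,15,16,16,17,27]

Per-enzyme occurrences:
  AzqIV TGCTGG/6: at [3, 23, 38, 69, 121, 138, 153, 161, 196, 206, 213] ⇒ [9, 29, 44, 75, 127, 144, 159, 167, 202, 212, 219]
  CdoV ACTCGCA/2: at [11, 31, 56, 77, 87, 97, 109, 130, 175, 187] ⇒ [13, 33, 58, 79, 89, 99, 111, 132, 177, 189]

All cut coordinates (distinct, sorted): [9, 13, 29, 33, 44, 58, 75, 79, 89, 99, 111, 127, 132, 144, 159, 167, 177, 189, 202, 212, 219]

Fragments:
  [0,9): 9 bp
  [9,13): 4 bp
  [13,29): 16 bp
  [29,33): 4 bp
  [33,44): 11 bp
  [44,58): 14 bp
  [58,75): 17 bp
  [75,79): 4 bp
  [79,89): 10 bp
  [89,99): 10 bp
  [99,111): 12 bp
  [111,127): 16 bp
  [127,132): 5 bp
  [132,144): 12 bp
  [144,159): 15 bp
  [159,167): 8 bp
  [167,177): 10 bp
  [177,189): 12 bp
  [189,202): 13 bp
  [202,212): 10 bp
  [212,219): 7 bp
  [219,246): 27 bp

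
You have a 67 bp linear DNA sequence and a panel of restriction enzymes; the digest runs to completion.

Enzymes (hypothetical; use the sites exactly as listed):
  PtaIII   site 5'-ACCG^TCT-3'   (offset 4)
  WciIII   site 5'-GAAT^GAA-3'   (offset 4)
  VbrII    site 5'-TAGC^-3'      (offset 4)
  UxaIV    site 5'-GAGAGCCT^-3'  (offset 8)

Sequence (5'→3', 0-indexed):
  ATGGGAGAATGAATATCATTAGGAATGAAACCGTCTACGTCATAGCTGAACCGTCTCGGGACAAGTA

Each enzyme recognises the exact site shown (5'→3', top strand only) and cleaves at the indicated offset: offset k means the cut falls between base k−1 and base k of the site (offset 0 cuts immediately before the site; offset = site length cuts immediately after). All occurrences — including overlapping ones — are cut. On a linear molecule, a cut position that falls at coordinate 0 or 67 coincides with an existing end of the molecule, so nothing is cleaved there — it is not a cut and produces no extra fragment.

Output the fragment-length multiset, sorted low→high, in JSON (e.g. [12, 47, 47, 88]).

[7,7,10,13,14,16]

Per-enzyme occurrences:
  PtaIII (ACCGTCT, off=4): starts [29, 49] → cuts [33, 53]
  WciIII (GAATGAA, off=4): starts [6, 22] → cuts [10, 26]
  VbrII (TAGC, off=4): starts [42] → cuts [46]
  UxaIV (GAGAGCCT, off=8): no sites

All cut coordinates (distinct, sorted): [10, 26, 33, 46, 53]

Fragment lengths:
  [0,10): 10 bp
  [10,26): 16 bp
  [26,33): 7 bp
  [33,46): 13 bp
  [46,53): 7 bp
  [53,67): 14 bp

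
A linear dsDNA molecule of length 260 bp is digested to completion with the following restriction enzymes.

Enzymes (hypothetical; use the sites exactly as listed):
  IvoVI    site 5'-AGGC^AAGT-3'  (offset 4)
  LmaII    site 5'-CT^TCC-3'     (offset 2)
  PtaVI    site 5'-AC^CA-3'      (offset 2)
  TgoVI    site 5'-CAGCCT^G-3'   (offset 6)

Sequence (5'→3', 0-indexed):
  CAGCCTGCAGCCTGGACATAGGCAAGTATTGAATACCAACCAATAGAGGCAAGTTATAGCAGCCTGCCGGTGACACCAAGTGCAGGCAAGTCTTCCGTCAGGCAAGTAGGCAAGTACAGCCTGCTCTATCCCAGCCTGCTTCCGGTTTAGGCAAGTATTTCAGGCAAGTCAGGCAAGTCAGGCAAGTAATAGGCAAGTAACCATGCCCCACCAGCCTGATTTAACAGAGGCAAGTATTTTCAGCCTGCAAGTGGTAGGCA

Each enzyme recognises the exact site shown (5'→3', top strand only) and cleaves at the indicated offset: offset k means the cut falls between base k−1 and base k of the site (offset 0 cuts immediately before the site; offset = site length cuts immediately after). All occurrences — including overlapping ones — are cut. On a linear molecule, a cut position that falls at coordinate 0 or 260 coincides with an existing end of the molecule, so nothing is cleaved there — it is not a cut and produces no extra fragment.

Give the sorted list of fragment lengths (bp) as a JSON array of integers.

[3,4,6,6,6,7,7,8,9,9,10,10,10,10,11,11,11,11,12,13,13,14,14,15,15,15]

Per-enzyme occurrences:
  IvoVI (AGGCAAGT, off=4): starts [19, 46, 83, 99, 107, 148, 161, 170, 179, 190, 227] → cuts [23, 50, 87, 103, 111, 152, 165, 174, 183, 194, 231]
  LmaII (CTTCC, off=2): starts [91, 138] → cuts [93, 140]
  PtaVI (ACCA, off=2): starts [34, 38, 74, 199, 209] → cuts [36, 40, 76, 201, 211]
  TgoVI (CAGCCTG, off=6): starts [0, 7, 59, 116, 131, 211, 240] → cuts [6, 13, 65, 122, 137, 217, 246]

All cut coordinates (distinct, sorted): [6, 13, 23, 36, 40, 50, 65, 76, 87, 93, 103, 111, 122, 137, 140, 152, 165, 174, 183, 194, 201, 211, 217, 231, 246]

Fragments:
  [0,6): 6 bp
  [6,13): 7 bp
  [13,23): 10 bp
  [23,36): 13 bp
  [36,40): 4 bp
  [40,50): 10 bp
  [50,65): 15 bp
  [65,76): 11 bp
  [76,87): 11 bp
  [87,93): 6 bp
  [93,103): 10 bp
  [103,111): 8 bp
  [111,122): 11 bp
  [122,137): 15 bp
  [137,140): 3 bp
  [140,152): 12 bp
  [152,165): 13 bp
  [165,174): 9 bp
  [174,183): 9 bp
  [183,194): 11 bp
  [194,201): 7 bp
  [201,211): 10 bp
  [211,217): 6 bp
  [217,231): 14 bp
  [231,246): 15 bp
  [246,260): 14 bp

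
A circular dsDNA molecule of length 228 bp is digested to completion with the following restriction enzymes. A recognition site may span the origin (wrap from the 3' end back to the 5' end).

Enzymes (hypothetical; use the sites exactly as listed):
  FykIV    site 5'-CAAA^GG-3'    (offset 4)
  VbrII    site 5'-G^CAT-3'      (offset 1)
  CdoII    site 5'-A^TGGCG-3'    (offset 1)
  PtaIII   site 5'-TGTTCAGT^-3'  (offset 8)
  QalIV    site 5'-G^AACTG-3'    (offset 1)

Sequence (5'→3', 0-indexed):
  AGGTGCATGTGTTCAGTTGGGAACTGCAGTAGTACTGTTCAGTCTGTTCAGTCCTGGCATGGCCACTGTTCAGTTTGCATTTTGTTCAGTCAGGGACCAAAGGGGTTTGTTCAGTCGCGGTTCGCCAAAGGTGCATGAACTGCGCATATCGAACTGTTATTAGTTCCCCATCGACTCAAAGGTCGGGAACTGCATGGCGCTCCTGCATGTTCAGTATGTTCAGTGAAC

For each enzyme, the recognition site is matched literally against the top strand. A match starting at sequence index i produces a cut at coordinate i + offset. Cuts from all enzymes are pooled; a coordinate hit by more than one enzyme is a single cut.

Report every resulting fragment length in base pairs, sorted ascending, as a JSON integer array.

Scan for sites:
  FykIV CAAAGG/4: at [97, 125, 176] ⇒ [101, 129, 180]
  VbrII GCAT/1: at [4, 56, 76, 132, 143, 191, 204] ⇒ [5, 57, 77, 133, 144, 192, 205]
  CdoII ATGGCG/1: at [193] ⇒ [194]
  PtaIII TGTTCAGT/8: at [9, 35, 44, 66, 82, 107, 207, 216] ⇒ [17, 43, 52, 74, 90, 115, 215, 224]
  QalIV GAACTG/1: at [20, 136, 150, 186] ⇒ [21, 137, 151, 187]

All cut coordinates (distinct, sorted): [5, 17, 21, 43, 52, 57, 74, 77, 90, 101, 115, 129, 133, 137, 144, 151, 180, 187, 192, 194, 205, 215, 224]

Fragment lengths:
  5→17: 12 bp
  17→21: 4 bp
  21→43: 22 bp
  43→52: 9 bp
  52→57: 5 bp
  57→74: 17 bp
  74→77: 3 bp
  77→90: 13 bp
  90→101: 11 bp
  101→115: 14 bp
  115→129: 14 bp
  129→133: 4 bp
  133→137: 4 bp
  137→144: 7 bp
  144→151: 7 bp
  151→180: 29 bp
  180→187: 7 bp
  187→192: 5 bp
  192→194: 2 bp
  194→205: 11 bp
  205→215: 10 bp
  215→224: 9 bp
  224→5 (wrap): 228-224+5 = 9 bp

[2,3,4,4,4,5,5,7,7,7,9,9,9,10,11,11,12,13,14,14,17,22,29]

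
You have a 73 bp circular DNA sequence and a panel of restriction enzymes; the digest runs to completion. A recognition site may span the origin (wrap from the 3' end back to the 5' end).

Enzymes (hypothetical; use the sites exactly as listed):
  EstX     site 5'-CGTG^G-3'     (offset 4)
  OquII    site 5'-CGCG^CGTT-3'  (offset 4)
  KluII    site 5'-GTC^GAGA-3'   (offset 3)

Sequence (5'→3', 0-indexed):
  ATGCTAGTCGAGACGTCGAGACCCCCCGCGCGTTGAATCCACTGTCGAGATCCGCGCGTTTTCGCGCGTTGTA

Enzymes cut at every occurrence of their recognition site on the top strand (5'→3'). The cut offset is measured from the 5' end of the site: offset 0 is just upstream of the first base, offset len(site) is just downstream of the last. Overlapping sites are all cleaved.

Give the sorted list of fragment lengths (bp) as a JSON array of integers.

Site scan:
  EstX (CGTGG, off=4): no sites
  OquII CGCGCGTT/4: at [26, 52, 62] ⇒ [30, 56, 66]
  KluII GTCGAGA/3: at [6, 14, 43] ⇒ [9, 17, 46]

Pooled cuts: [9, 17, 30, 46, 56, 66]

Fragments:
  9→17: 8 bp
  17→30: 13 bp
  30→46: 16 bp
  46→56: 10 bp
  56→66: 10 bp
  66→9 (wrap): 73-66+9 = 16 bp

[8,10,10,13,16,16]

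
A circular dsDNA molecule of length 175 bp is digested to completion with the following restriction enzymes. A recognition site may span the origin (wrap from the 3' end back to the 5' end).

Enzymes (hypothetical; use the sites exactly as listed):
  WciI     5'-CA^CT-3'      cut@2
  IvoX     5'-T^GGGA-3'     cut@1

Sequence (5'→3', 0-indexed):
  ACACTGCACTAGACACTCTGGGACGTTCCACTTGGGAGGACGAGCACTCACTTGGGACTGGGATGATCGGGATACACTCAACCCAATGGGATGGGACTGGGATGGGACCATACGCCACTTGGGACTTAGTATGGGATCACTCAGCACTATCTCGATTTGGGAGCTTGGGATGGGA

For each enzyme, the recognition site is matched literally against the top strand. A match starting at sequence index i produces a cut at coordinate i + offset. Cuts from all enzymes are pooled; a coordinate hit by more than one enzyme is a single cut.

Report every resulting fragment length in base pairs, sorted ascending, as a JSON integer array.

[3,3,3,4,4,5,5,5,5,6,6,7,7,7,7,8,11,11,12,12,13,14,17]

Scan for sites:
  WciI CACT/2: at [1, 6, 13, 28, 44, 48, 74, 115, 137, 144] ⇒ [3, 8, 15, 30, 46, 50, 76, 117, 139, 146]
  IvoX TGGGA/1: at [18, 32, 52, 58, 86, 91, 97, 102, 119, 131, 157, 165, 170] ⇒ [19, 33, 53, 59, 87, 92, 98, 103, 120, 132, 158, 166, 171]

All cut coordinates (distinct, sorted): [3, 8, 15, 19, 30, 33, 46, 50, 53, 59, 76, 87, 92, 98, 103, 117, 120, 132, 139, 146, 158, 166, 171]

Fragment lengths:
  3→8: 5 bp
  8→15: 7 bp
  15→19: 4 bp
  19→30: 11 bp
  30→33: 3 bp
  33→46: 13 bp
  46→50: 4 bp
  50→53: 3 bp
  53→59: 6 bp
  59→76: 17 bp
  76→87: 11 bp
  87→92: 5 bp
  92→98: 6 bp
  98→103: 5 bp
  103→117: 14 bp
  117→120: 3 bp
  120→132: 12 bp
  132→139: 7 bp
  139→146: 7 bp
  146→158: 12 bp
  158→166: 8 bp
  166→171: 5 bp
  171→3 (wrap): 175-171+3 = 7 bp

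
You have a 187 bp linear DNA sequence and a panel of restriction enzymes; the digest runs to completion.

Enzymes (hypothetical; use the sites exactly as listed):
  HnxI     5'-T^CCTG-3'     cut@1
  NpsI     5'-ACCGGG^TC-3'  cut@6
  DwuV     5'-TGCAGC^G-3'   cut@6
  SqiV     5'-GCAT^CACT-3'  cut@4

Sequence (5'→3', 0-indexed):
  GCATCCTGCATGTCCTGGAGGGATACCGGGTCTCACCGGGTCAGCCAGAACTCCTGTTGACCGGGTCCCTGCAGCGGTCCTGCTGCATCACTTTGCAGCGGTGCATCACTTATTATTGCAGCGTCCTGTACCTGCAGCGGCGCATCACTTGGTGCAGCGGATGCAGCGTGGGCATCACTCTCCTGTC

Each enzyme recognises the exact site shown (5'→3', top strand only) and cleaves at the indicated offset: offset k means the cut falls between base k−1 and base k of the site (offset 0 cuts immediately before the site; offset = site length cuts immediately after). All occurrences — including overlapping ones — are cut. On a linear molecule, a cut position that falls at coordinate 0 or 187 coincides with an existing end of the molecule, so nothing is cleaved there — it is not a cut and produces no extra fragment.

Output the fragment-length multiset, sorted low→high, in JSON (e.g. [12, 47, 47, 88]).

Scan for sites:
  HnxI TCCTG/1: at [3, 12, 51, 77, 123, 180] ⇒ [4, 13, 52, 78, 124, 181]
  NpsI ACCGGGTC/6: at [24, 34, 59] ⇒ [30, 40, 65]
  DwuV TGCAGCG/6: at [69, 93, 116, 132, 152, 161] ⇒ [75, 99, 122, 138, 158, 167]
  SqiV GCATCACT/4: at [84, 102, 141, 171] ⇒ [88, 106, 145, 175]

Pooled cuts: [4, 13, 30, 40, 52, 65, 75, 78, 88, 99, 106, 122, 124, 138, 145, 158, 167, 175, 181]

Fragments:
  [0,4): 4 bp
  [4,13): 9 bp
  [13,30): 17 bp
  [30,40): 10 bp
  [40,52): 12 bp
  [52,65): 13 bp
  [65,75): 10 bp
  [75,78): 3 bp
  [78,88): 10 bp
  [88,99): 11 bp
  [99,106): 7 bp
  [106,122): 16 bp
  [122,124): 2 bp
  [124,138): 14 bp
  [138,145): 7 bp
  [145,158): 13 bp
  [158,167): 9 bp
  [167,175): 8 bp
  [175,181): 6 bp
  [181,187): 6 bp

[2,3,4,6,6,7,7,8,9,9,10,10,10,11,12,13,13,14,16,17]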